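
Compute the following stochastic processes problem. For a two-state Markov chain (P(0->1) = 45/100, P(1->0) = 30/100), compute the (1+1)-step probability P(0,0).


P^2 = P^1 * P^1
Computing via matrix multiplication of the transition matrix.
Entry (0,0) of P^2 = 0.4375

0.4375


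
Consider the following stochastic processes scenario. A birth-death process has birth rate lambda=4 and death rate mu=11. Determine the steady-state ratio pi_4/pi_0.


For birth-death process, pi_n/pi_0 = (lambda/mu)^n
= (4/11)^4
= 0.0175

0.0175


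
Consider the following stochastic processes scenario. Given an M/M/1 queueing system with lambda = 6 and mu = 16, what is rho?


rho = lambda/mu
= 6/16
= 0.3750

0.3750


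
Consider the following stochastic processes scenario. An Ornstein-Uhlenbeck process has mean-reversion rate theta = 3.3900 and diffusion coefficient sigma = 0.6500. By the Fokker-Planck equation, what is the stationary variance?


Stationary variance = sigma^2 / (2*theta)
= 0.6500^2 / (2*3.3900)
= 0.4225 / 6.7800
= 0.0623

0.0623


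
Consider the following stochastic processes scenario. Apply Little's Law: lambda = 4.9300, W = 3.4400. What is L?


Little's Law: L = lambda * W
= 4.9300 * 3.4400
= 16.9592

16.9592


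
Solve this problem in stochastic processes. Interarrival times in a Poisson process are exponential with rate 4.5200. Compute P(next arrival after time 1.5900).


P(X > t) = exp(-lambda * t)
= exp(-4.5200 * 1.5900)
= exp(-7.1868) = 7.5651e-04

7.5651e-04


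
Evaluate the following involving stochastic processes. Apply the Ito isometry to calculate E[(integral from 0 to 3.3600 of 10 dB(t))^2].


By Ito isometry: E[(int f dB)^2] = int f^2 dt
= 10^2 * 3.3600
= 100 * 3.3600 = 336.0000

336.0000


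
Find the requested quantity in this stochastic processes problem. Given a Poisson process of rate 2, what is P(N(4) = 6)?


P(N(t)=k) = (lambda*t)^k * exp(-lambda*t) / k!
lambda*t = 8
= 8^6 * exp(-8) / 6!
= 262144 * 3.3546e-04 / 720
= 0.1221

0.1221


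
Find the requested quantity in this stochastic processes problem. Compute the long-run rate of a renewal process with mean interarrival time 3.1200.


Long-run renewal rate = 1/E(X)
= 1/3.1200
= 0.3205

0.3205


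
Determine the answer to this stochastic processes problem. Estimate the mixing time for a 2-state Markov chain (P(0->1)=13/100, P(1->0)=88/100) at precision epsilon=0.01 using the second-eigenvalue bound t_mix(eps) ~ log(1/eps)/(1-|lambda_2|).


lambda_2 = |1 - p01 - p10| = |1 - 0.1300 - 0.8800| = 0.0100
t_mix ~ log(1/eps)/(1 - |lambda_2|)
= log(100)/(1 - 0.0100) = 4.6052/0.9900
= 4.6517

4.6517


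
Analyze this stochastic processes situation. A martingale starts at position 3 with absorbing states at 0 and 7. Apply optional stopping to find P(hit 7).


By optional stopping theorem: E(M at tau) = M(0) = 3
P(hit 7)*7 + P(hit 0)*0 = 3
P(hit 7) = (3 - 0)/(7 - 0) = 3/7 = 0.4286

0.4286


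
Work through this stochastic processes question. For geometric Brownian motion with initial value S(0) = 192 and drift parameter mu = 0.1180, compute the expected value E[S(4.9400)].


E[S(t)] = S(0) * exp(mu * t)
= 192 * exp(0.1180 * 4.9400)
= 192 * 1.7913
= 343.9222

343.9222


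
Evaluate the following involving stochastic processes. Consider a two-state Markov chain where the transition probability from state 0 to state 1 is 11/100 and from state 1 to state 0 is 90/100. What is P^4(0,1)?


Computing P^4 by matrix multiplication.
P = [[0.8900, 0.1100], [0.9000, 0.1000]]
After raising P to the power 4:
P^4(0,1) = 0.1089

0.1089


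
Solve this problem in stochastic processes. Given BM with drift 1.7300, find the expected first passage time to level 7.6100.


Expected first passage time = a/mu
= 7.6100/1.7300
= 4.3988

4.3988


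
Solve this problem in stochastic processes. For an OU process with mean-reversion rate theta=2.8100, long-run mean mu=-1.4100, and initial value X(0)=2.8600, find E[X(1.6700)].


E[X(t)] = mu + (X(0) - mu)*exp(-theta*t)
= -1.4100 + (2.8600 - -1.4100)*exp(-2.8100*1.6700)
= -1.4100 + 4.2700 * 0.0092
= -1.3709

-1.3709


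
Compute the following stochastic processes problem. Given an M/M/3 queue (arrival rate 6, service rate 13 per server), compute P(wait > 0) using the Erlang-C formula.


a = lambda/mu = 0.4615
rho = a/c = 0.1538
Erlang-C formula applied:
C(c,a) = 0.0122

0.0122


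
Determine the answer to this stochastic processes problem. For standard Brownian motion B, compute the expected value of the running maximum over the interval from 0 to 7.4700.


E(max B(s)) = sqrt(2t/pi)
= sqrt(2*7.4700/pi)
= sqrt(4.7555)
= 2.1807

2.1807


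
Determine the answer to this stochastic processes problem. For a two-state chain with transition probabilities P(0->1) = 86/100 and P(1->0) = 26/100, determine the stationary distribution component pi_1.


Stationary distribution: pi_0 = p10/(p01+p10), pi_1 = p01/(p01+p10)
p01 = 0.8600, p10 = 0.2600
pi_1 = 0.7679

0.7679


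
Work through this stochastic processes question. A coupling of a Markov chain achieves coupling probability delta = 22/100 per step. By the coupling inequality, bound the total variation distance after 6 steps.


TV distance bound <= (1-delta)^n
= (1 - 0.2200)^6
= 0.7800^6
= 0.2252

0.2252


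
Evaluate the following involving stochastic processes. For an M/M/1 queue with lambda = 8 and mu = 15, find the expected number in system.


rho = 8/15 = 0.5333
L = rho/(1-rho)
= 0.5333/0.4667
= 1.1429

1.1429


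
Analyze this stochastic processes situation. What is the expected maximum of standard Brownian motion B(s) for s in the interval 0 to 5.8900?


E(max B(s)) = sqrt(2t/pi)
= sqrt(2*5.8900/pi)
= sqrt(3.7497)
= 1.9364

1.9364


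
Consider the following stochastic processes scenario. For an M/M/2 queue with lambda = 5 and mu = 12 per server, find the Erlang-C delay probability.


a = lambda/mu = 0.4167
rho = a/c = 0.2083
Erlang-C formula applied:
C(c,a) = 0.0718

0.0718


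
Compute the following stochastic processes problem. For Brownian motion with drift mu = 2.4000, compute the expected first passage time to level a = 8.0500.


Expected first passage time = a/mu
= 8.0500/2.4000
= 3.3542

3.3542


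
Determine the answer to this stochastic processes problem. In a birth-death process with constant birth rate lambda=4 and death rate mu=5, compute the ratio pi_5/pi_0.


For birth-death process, pi_n/pi_0 = (lambda/mu)^n
= (4/5)^5
= 0.3277

0.3277


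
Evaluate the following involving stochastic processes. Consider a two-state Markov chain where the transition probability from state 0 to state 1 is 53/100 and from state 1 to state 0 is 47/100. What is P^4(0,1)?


Computing P^4 by matrix multiplication.
P = [[0.4700, 0.5300], [0.4700, 0.5300]]
After raising P to the power 4:
P^4(0,1) = 0.5300

0.5300


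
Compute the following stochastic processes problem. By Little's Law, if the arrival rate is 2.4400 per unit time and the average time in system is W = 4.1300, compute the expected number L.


Little's Law: L = lambda * W
= 2.4400 * 4.1300
= 10.0772

10.0772


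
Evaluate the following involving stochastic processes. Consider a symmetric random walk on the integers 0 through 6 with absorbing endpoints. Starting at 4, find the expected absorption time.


For symmetric RW on 0,...,N with absorbing barriers, E(i) = i*(N-i)
E(4) = 4 * 2 = 8

8


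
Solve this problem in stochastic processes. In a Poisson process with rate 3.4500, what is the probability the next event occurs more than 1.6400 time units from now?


P(X > t) = exp(-lambda * t)
= exp(-3.4500 * 1.6400)
= exp(-5.6580) = 0.0035

0.0035


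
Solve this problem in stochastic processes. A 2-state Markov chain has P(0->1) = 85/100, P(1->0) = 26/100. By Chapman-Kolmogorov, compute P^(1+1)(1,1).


P^2 = P^1 * P^1
Computing via matrix multiplication of the transition matrix.
Entry (1,1) of P^2 = 0.7686

0.7686


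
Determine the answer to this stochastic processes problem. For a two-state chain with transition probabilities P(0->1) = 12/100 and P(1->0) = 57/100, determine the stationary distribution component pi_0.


Stationary distribution: pi_0 = p10/(p01+p10), pi_1 = p01/(p01+p10)
p01 = 0.1200, p10 = 0.5700
pi_0 = 0.8261

0.8261


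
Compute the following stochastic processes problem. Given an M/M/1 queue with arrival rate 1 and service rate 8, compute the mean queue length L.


rho = 1/8 = 0.1250
L = rho/(1-rho)
= 0.1250/0.8750
= 0.1429

0.1429


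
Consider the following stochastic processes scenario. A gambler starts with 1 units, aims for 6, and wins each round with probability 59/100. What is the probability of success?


Gambler's ruin formula:
r = q/p = 0.4100/0.5900 = 0.6949
P(win) = (1 - r^i)/(1 - r^N)
= (1 - 0.6949^1)/(1 - 0.6949^6)
= 0.3438

0.3438


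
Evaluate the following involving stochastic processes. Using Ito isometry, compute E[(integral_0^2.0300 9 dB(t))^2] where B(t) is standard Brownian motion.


By Ito isometry: E[(int f dB)^2] = int f^2 dt
= 9^2 * 2.0300
= 81 * 2.0300 = 164.4300

164.4300


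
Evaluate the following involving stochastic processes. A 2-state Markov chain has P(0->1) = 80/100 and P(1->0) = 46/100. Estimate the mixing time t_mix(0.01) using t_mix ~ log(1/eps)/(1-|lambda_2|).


lambda_2 = |1 - p01 - p10| = |1 - 0.8000 - 0.4600| = 0.2600
t_mix ~ log(1/eps)/(1 - |lambda_2|)
= log(100)/(1 - 0.2600) = 4.6052/0.7400
= 6.2232

6.2232


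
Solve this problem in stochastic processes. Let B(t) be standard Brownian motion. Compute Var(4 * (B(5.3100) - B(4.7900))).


Var(alpha*(B(t)-B(s))) = alpha^2 * (t-s)
= 4^2 * (5.3100 - 4.7900)
= 16 * 0.5200
= 8.3200

8.3200


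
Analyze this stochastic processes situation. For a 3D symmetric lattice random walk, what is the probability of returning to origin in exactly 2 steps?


P(return in 2 steps) = P(reverse first step) = 1/(2d)
= 1/6
= 0.1667

0.1667


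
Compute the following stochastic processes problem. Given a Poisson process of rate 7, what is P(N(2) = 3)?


P(N(t)=k) = (lambda*t)^k * exp(-lambda*t) / k!
lambda*t = 14
= 14^3 * exp(-14) / 3!
= 2744 * 8.3153e-07 / 6
= 3.8029e-04

3.8029e-04


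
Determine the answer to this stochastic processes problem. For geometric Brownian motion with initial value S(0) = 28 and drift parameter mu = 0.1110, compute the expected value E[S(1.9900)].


E[S(t)] = S(0) * exp(mu * t)
= 28 * exp(0.1110 * 1.9900)
= 28 * 1.2472
= 34.9212

34.9212


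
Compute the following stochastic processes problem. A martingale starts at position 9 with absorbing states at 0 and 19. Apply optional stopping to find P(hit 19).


By optional stopping theorem: E(M at tau) = M(0) = 9
P(hit 19)*19 + P(hit 0)*0 = 9
P(hit 19) = (9 - 0)/(19 - 0) = 9/19 = 0.4737

0.4737


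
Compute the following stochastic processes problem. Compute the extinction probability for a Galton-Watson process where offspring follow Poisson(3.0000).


Since mu = 3.0000 > 1, extinction prob q < 1.
Solve s = exp(mu*(s-1)) iteratively.
q = 0.0595

0.0595


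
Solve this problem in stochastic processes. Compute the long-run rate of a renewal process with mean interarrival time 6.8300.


Long-run renewal rate = 1/E(X)
= 1/6.8300
= 0.1464

0.1464


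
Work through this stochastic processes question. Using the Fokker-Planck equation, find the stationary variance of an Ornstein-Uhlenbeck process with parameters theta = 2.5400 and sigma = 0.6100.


Stationary variance = sigma^2 / (2*theta)
= 0.6100^2 / (2*2.5400)
= 0.3721 / 5.0800
= 0.0732

0.0732


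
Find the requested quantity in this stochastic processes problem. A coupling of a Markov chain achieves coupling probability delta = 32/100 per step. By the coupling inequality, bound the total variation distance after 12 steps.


TV distance bound <= (1-delta)^n
= (1 - 0.3200)^12
= 0.6800^12
= 0.0098

0.0098


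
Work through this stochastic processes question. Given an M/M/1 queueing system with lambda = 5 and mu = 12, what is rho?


rho = lambda/mu
= 5/12
= 0.4167

0.4167


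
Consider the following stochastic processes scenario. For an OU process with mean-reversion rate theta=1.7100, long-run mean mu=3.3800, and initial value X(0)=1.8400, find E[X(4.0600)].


E[X(t)] = mu + (X(0) - mu)*exp(-theta*t)
= 3.3800 + (1.8400 - 3.3800)*exp(-1.7100*4.0600)
= 3.3800 + -1.5400 * 9.6576e-04
= 3.3785

3.3785


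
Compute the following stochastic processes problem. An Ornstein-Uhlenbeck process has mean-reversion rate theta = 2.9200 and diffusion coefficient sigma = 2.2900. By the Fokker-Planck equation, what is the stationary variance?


Stationary variance = sigma^2 / (2*theta)
= 2.2900^2 / (2*2.9200)
= 5.2441 / 5.8400
= 0.8980

0.8980


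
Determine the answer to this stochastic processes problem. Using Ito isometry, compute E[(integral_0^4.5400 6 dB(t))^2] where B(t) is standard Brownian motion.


By Ito isometry: E[(int f dB)^2] = int f^2 dt
= 6^2 * 4.5400
= 36 * 4.5400 = 163.4400

163.4400


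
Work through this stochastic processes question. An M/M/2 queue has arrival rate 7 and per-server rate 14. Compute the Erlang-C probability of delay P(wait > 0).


a = lambda/mu = 0.5000
rho = a/c = 0.2500
Erlang-C formula applied:
C(c,a) = 0.1000

0.1000


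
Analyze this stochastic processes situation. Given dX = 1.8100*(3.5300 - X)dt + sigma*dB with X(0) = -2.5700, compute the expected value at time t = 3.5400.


E[X(t)] = mu + (X(0) - mu)*exp(-theta*t)
= 3.5300 + (-2.5700 - 3.5300)*exp(-1.8100*3.5400)
= 3.5300 + -6.1000 * 0.0016
= 3.5199

3.5199


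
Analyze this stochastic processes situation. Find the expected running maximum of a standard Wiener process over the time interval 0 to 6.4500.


E(max B(s)) = sqrt(2t/pi)
= sqrt(2*6.4500/pi)
= sqrt(4.1062)
= 2.0264

2.0264


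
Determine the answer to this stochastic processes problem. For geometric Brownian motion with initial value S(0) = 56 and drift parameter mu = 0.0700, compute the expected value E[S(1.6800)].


E[S(t)] = S(0) * exp(mu * t)
= 56 * exp(0.0700 * 1.6800)
= 56 * 1.1248
= 62.9885

62.9885


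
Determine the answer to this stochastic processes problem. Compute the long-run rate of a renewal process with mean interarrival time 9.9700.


Long-run renewal rate = 1/E(X)
= 1/9.9700
= 0.1003

0.1003


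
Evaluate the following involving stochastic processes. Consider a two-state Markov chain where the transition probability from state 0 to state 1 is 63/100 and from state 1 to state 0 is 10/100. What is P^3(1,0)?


Computing P^3 by matrix multiplication.
P = [[0.3700, 0.6300], [0.1000, 0.9000]]
After raising P to the power 3:
P^3(1,0) = 0.1343

0.1343


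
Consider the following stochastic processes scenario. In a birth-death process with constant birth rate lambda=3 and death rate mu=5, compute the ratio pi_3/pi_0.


For birth-death process, pi_n/pi_0 = (lambda/mu)^n
= (3/5)^3
= 0.2160

0.2160


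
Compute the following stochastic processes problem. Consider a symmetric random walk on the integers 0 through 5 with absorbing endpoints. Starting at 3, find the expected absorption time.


For symmetric RW on 0,...,N with absorbing barriers, E(i) = i*(N-i)
E(3) = 3 * 2 = 6

6


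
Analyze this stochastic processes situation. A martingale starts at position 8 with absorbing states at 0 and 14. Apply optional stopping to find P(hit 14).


By optional stopping theorem: E(M at tau) = M(0) = 8
P(hit 14)*14 + P(hit 0)*0 = 8
P(hit 14) = (8 - 0)/(14 - 0) = 4/7 = 0.5714

0.5714


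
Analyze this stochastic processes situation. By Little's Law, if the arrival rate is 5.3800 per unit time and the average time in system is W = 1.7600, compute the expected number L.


Little's Law: L = lambda * W
= 5.3800 * 1.7600
= 9.4688

9.4688


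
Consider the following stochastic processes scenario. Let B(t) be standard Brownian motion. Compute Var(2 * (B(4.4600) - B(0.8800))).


Var(alpha*(B(t)-B(s))) = alpha^2 * (t-s)
= 2^2 * (4.4600 - 0.8800)
= 4 * 3.5800
= 14.3200

14.3200


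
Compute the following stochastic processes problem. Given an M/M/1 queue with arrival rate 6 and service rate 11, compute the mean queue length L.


rho = 6/11 = 0.5455
L = rho/(1-rho)
= 0.5455/0.4545
= 1.2000

1.2000


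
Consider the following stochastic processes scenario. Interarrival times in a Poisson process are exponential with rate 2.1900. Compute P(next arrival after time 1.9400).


P(X > t) = exp(-lambda * t)
= exp(-2.1900 * 1.9400)
= exp(-4.2486) = 0.0143

0.0143


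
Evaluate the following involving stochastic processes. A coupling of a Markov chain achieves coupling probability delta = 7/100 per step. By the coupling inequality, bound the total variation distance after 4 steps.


TV distance bound <= (1-delta)^n
= (1 - 0.0700)^4
= 0.9300^4
= 0.7481

0.7481


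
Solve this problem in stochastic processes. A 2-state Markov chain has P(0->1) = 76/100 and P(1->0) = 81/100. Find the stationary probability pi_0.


Stationary distribution: pi_0 = p10/(p01+p10), pi_1 = p01/(p01+p10)
p01 = 0.7600, p10 = 0.8100
pi_0 = 0.5159

0.5159


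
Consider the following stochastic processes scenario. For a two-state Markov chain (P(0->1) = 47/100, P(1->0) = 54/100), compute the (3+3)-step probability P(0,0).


P^6 = P^3 * P^3
Computing via matrix multiplication of the transition matrix.
Entry (0,0) of P^6 = 0.5347

0.5347


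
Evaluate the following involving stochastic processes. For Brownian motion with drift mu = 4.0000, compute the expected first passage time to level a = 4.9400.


Expected first passage time = a/mu
= 4.9400/4.0000
= 1.2350

1.2350


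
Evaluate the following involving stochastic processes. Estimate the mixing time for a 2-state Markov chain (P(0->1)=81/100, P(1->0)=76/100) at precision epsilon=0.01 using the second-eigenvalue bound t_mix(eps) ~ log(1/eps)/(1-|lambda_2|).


lambda_2 = |1 - p01 - p10| = |1 - 0.8100 - 0.7600| = 0.5700
t_mix ~ log(1/eps)/(1 - |lambda_2|)
= log(100)/(1 - 0.5700) = 4.6052/0.4300
= 10.7097

10.7097


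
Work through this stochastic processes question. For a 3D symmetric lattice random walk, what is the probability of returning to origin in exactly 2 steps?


P(return in 2 steps) = P(reverse first step) = 1/(2d)
= 1/6
= 0.1667

0.1667


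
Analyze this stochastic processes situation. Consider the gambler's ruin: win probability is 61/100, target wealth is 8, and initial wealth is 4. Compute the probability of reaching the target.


Gambler's ruin formula:
r = q/p = 0.3900/0.6100 = 0.6393
P(win) = (1 - r^i)/(1 - r^N)
= (1 - 0.6393^4)/(1 - 0.6393^8)
= 0.8568

0.8568


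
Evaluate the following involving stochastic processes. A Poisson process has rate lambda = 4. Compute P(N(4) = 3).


P(N(t)=k) = (lambda*t)^k * exp(-lambda*t) / k!
lambda*t = 16
= 16^3 * exp(-16) / 3!
= 4096 * 1.1254e-07 / 6
= 7.6824e-05

7.6824e-05


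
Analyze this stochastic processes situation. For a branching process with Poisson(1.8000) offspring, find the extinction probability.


Since mu = 1.8000 > 1, extinction prob q < 1.
Solve s = exp(mu*(s-1)) iteratively.
q = 0.2676

0.2676


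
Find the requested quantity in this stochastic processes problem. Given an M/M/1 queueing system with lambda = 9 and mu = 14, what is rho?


rho = lambda/mu
= 9/14
= 0.6429

0.6429


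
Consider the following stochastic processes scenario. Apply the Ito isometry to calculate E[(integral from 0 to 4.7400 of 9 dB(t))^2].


By Ito isometry: E[(int f dB)^2] = int f^2 dt
= 9^2 * 4.7400
= 81 * 4.7400 = 383.9400

383.9400


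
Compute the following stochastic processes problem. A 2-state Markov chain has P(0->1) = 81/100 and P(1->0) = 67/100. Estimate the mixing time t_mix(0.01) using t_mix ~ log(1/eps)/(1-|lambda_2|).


lambda_2 = |1 - p01 - p10| = |1 - 0.8100 - 0.6700| = 0.4800
t_mix ~ log(1/eps)/(1 - |lambda_2|)
= log(100)/(1 - 0.4800) = 4.6052/0.5200
= 8.8561

8.8561


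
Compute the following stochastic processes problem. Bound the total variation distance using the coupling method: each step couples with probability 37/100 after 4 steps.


TV distance bound <= (1-delta)^n
= (1 - 0.3700)^4
= 0.6300^4
= 0.1575

0.1575


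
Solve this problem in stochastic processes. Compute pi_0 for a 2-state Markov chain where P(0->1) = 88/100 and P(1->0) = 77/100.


Stationary distribution: pi_0 = p10/(p01+p10), pi_1 = p01/(p01+p10)
p01 = 0.8800, p10 = 0.7700
pi_0 = 0.4667

0.4667


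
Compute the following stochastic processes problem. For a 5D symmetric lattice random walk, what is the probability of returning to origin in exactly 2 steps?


P(return in 2 steps) = P(reverse first step) = 1/(2d)
= 1/10
= 0.1000

0.1000


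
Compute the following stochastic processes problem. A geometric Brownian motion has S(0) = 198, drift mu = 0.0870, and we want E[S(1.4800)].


E[S(t)] = S(0) * exp(mu * t)
= 198 * exp(0.0870 * 1.4800)
= 198 * 1.1374
= 225.2086

225.2086


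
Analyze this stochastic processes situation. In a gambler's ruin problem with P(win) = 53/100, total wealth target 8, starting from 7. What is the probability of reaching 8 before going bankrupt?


Gambler's ruin formula:
r = q/p = 0.4700/0.5300 = 0.8868
P(win) = (1 - r^i)/(1 - r^N)
= (1 - 0.8868^7)/(1 - 0.8868^8)
= 0.9209

0.9209


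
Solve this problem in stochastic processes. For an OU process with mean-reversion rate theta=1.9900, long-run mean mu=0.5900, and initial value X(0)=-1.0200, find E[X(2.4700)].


E[X(t)] = mu + (X(0) - mu)*exp(-theta*t)
= 0.5900 + (-1.0200 - 0.5900)*exp(-1.9900*2.4700)
= 0.5900 + -1.6100 * 0.0073
= 0.5782

0.5782


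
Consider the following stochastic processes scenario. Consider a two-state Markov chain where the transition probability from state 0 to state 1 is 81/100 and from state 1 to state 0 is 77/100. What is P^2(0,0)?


Computing P^2 by matrix multiplication.
P = [[0.1900, 0.8100], [0.7700, 0.2300]]
After raising P to the power 2:
P^2(0,0) = 0.6598

0.6598


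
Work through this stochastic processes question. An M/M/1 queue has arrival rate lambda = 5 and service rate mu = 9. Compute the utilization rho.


rho = lambda/mu
= 5/9
= 0.5556

0.5556


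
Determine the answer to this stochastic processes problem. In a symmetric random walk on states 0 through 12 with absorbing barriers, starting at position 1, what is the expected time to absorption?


For symmetric RW on 0,...,N with absorbing barriers, E(i) = i*(N-i)
E(1) = 1 * 11 = 11

11


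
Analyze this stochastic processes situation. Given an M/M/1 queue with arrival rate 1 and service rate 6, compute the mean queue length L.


rho = 1/6 = 0.1667
L = rho/(1-rho)
= 0.1667/0.8333
= 0.2000

0.2000


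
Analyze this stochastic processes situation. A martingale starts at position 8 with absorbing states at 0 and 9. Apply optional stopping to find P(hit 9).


By optional stopping theorem: E(M at tau) = M(0) = 8
P(hit 9)*9 + P(hit 0)*0 = 8
P(hit 9) = (8 - 0)/(9 - 0) = 8/9 = 0.8889

0.8889


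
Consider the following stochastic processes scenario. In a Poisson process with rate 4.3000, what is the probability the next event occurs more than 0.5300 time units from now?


P(X > t) = exp(-lambda * t)
= exp(-4.3000 * 0.5300)
= exp(-2.2790) = 0.1024

0.1024


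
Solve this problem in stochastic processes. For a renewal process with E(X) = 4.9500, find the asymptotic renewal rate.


Long-run renewal rate = 1/E(X)
= 1/4.9500
= 0.2020

0.2020


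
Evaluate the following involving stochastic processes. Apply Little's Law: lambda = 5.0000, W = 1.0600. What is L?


Little's Law: L = lambda * W
= 5.0000 * 1.0600
= 5.3000

5.3000


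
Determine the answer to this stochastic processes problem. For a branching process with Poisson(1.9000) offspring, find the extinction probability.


Since mu = 1.9000 > 1, extinction prob q < 1.
Solve s = exp(mu*(s-1)) iteratively.
q = 0.2328

0.2328


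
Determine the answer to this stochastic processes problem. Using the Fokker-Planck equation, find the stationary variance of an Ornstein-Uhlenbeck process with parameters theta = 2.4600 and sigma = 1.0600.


Stationary variance = sigma^2 / (2*theta)
= 1.0600^2 / (2*2.4600)
= 1.1236 / 4.9200
= 0.2284

0.2284


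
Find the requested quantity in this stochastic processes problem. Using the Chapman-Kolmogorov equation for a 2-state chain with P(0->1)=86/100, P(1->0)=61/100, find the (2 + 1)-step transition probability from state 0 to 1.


P^3 = P^2 * P^1
Computing via matrix multiplication of the transition matrix.
Entry (0,1) of P^3 = 0.6458

0.6458


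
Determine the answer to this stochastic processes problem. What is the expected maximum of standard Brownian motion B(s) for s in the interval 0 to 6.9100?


E(max B(s)) = sqrt(2t/pi)
= sqrt(2*6.9100/pi)
= sqrt(4.3990)
= 2.0974

2.0974


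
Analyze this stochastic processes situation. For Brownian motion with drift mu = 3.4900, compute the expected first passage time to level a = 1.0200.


Expected first passage time = a/mu
= 1.0200/3.4900
= 0.2923

0.2923


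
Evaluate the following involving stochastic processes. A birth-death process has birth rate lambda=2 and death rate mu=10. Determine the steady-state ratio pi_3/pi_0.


For birth-death process, pi_n/pi_0 = (lambda/mu)^n
= (2/10)^3
= 0.0080

0.0080


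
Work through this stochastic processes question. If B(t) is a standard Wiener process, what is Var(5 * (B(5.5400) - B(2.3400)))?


Var(alpha*(B(t)-B(s))) = alpha^2 * (t-s)
= 5^2 * (5.5400 - 2.3400)
= 25 * 3.2000
= 80.0000

80.0000


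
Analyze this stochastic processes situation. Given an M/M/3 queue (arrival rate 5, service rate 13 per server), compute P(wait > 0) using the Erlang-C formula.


a = lambda/mu = 0.3846
rho = a/c = 0.1282
Erlang-C formula applied:
C(c,a) = 0.0074

0.0074


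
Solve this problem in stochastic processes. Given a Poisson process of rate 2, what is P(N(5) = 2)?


P(N(t)=k) = (lambda*t)^k * exp(-lambda*t) / k!
lambda*t = 10
= 10^2 * exp(-10) / 2!
= 100 * 4.5400e-05 / 2
= 0.0023

0.0023


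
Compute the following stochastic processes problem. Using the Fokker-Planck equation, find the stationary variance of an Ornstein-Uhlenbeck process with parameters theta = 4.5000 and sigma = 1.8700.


Stationary variance = sigma^2 / (2*theta)
= 1.8700^2 / (2*4.5000)
= 3.4969 / 9.0000
= 0.3885

0.3885


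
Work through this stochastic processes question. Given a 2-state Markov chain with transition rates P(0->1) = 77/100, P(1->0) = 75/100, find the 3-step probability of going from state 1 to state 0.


Computing P^3 by matrix multiplication.
P = [[0.2300, 0.7700], [0.7500, 0.2500]]
After raising P to the power 3:
P^3(1,0) = 0.5628

0.5628


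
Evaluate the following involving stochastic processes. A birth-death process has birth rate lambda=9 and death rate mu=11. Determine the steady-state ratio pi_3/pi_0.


For birth-death process, pi_n/pi_0 = (lambda/mu)^n
= (9/11)^3
= 0.5477

0.5477


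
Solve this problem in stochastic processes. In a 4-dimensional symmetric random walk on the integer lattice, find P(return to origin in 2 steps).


P(return in 2 steps) = P(reverse first step) = 1/(2d)
= 1/8
= 0.1250

0.1250


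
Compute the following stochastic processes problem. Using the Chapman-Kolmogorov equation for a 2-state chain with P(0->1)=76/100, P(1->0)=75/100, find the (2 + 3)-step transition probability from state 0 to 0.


P^5 = P^2 * P^3
Computing via matrix multiplication of the transition matrix.
Entry (0,0) of P^5 = 0.4793

0.4793


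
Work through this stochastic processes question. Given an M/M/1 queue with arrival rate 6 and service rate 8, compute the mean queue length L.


rho = 6/8 = 0.7500
L = rho/(1-rho)
= 0.7500/0.2500
= 3.0000

3.0000


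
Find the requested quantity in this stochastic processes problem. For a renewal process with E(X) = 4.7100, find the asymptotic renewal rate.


Long-run renewal rate = 1/E(X)
= 1/4.7100
= 0.2123

0.2123


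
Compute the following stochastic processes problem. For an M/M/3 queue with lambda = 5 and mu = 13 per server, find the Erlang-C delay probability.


a = lambda/mu = 0.3846
rho = a/c = 0.1282
Erlang-C formula applied:
C(c,a) = 0.0074

0.0074


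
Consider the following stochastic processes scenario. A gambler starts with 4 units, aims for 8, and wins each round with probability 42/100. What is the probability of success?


Gambler's ruin formula:
r = q/p = 0.5800/0.4200 = 1.3810
P(win) = (1 - r^i)/(1 - r^N)
= (1 - 1.3810^4)/(1 - 1.3810^8)
= 0.2157

0.2157


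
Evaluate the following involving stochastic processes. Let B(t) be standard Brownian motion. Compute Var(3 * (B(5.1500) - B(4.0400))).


Var(alpha*(B(t)-B(s))) = alpha^2 * (t-s)
= 3^2 * (5.1500 - 4.0400)
= 9 * 1.1100
= 9.9900

9.9900


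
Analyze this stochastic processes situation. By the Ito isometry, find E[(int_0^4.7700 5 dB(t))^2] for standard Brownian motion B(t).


By Ito isometry: E[(int f dB)^2] = int f^2 dt
= 5^2 * 4.7700
= 25 * 4.7700 = 119.2500

119.2500


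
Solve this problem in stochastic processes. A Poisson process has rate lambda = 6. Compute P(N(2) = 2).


P(N(t)=k) = (lambda*t)^k * exp(-lambda*t) / k!
lambda*t = 12
= 12^2 * exp(-12) / 2!
= 144 * 6.1442e-06 / 2
= 4.4238e-04

4.4238e-04


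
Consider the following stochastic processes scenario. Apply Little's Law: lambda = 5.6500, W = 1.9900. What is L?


Little's Law: L = lambda * W
= 5.6500 * 1.9900
= 11.2435

11.2435


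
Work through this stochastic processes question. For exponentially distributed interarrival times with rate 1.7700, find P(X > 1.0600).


P(X > t) = exp(-lambda * t)
= exp(-1.7700 * 1.0600)
= exp(-1.8762) = 0.1532

0.1532


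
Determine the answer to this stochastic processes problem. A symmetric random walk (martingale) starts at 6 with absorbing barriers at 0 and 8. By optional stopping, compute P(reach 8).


By optional stopping theorem: E(M at tau) = M(0) = 6
P(hit 8)*8 + P(hit 0)*0 = 6
P(hit 8) = (6 - 0)/(8 - 0) = 3/4 = 0.7500

0.7500


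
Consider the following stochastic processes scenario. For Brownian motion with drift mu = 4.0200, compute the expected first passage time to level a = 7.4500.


Expected first passage time = a/mu
= 7.4500/4.0200
= 1.8532

1.8532


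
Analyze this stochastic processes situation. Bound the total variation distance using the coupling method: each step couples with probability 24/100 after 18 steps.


TV distance bound <= (1-delta)^n
= (1 - 0.2400)^18
= 0.7600^18
= 0.0072

0.0072


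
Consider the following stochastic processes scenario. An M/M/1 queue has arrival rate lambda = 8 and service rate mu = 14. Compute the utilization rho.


rho = lambda/mu
= 8/14
= 0.5714

0.5714


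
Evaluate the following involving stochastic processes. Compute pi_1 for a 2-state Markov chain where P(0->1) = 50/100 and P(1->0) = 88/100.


Stationary distribution: pi_0 = p10/(p01+p10), pi_1 = p01/(p01+p10)
p01 = 0.5000, p10 = 0.8800
pi_1 = 0.3623

0.3623


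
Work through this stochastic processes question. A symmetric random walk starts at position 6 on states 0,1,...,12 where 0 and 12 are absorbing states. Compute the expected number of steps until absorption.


For symmetric RW on 0,...,N with absorbing barriers, E(i) = i*(N-i)
E(6) = 6 * 6 = 36

36


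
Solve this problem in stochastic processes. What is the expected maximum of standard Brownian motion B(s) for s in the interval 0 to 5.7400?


E(max B(s)) = sqrt(2t/pi)
= sqrt(2*5.7400/pi)
= sqrt(3.6542)
= 1.9116

1.9116


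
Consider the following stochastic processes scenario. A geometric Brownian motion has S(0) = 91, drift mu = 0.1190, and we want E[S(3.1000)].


E[S(t)] = S(0) * exp(mu * t)
= 91 * exp(0.1190 * 3.1000)
= 91 * 1.4461
= 131.5990

131.5990


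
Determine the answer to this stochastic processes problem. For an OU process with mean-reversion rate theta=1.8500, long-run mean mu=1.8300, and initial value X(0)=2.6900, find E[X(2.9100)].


E[X(t)] = mu + (X(0) - mu)*exp(-theta*t)
= 1.8300 + (2.6900 - 1.8300)*exp(-1.8500*2.9100)
= 1.8300 + 0.8600 * 0.0046
= 1.8339

1.8339


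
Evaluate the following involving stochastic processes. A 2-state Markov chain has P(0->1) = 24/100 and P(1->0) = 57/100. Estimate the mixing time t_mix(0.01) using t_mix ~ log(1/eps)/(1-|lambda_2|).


lambda_2 = |1 - p01 - p10| = |1 - 0.2400 - 0.5700| = 0.1900
t_mix ~ log(1/eps)/(1 - |lambda_2|)
= log(100)/(1 - 0.1900) = 4.6052/0.8100
= 5.6854

5.6854


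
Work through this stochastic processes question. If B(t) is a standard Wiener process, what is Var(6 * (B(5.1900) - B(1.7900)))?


Var(alpha*(B(t)-B(s))) = alpha^2 * (t-s)
= 6^2 * (5.1900 - 1.7900)
= 36 * 3.4000
= 122.4000

122.4000


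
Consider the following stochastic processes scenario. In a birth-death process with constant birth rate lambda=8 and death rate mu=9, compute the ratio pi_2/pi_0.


For birth-death process, pi_n/pi_0 = (lambda/mu)^n
= (8/9)^2
= 0.7901

0.7901


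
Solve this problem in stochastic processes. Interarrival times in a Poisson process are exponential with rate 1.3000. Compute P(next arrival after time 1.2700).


P(X > t) = exp(-lambda * t)
= exp(-1.3000 * 1.2700)
= exp(-1.6510) = 0.1919

0.1919


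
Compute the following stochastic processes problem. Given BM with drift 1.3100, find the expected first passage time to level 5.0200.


Expected first passage time = a/mu
= 5.0200/1.3100
= 3.8321

3.8321


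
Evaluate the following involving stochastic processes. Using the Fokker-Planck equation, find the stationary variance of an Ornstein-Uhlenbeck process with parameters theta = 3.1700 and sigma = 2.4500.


Stationary variance = sigma^2 / (2*theta)
= 2.4500^2 / (2*3.1700)
= 6.0025 / 6.3400
= 0.9468

0.9468


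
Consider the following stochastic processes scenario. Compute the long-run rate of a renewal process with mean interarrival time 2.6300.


Long-run renewal rate = 1/E(X)
= 1/2.6300
= 0.3802

0.3802


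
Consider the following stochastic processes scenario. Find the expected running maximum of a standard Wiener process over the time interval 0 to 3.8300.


E(max B(s)) = sqrt(2t/pi)
= sqrt(2*3.8300/pi)
= sqrt(2.4383)
= 1.5615

1.5615


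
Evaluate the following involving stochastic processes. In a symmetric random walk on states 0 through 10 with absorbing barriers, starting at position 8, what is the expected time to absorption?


For symmetric RW on 0,...,N with absorbing barriers, E(i) = i*(N-i)
E(8) = 8 * 2 = 16

16


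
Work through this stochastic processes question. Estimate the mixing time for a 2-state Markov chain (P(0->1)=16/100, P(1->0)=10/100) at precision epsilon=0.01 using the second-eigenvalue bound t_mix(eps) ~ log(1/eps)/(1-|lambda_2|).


lambda_2 = |1 - p01 - p10| = |1 - 0.1600 - 0.1000| = 0.7400
t_mix ~ log(1/eps)/(1 - |lambda_2|)
= log(100)/(1 - 0.7400) = 4.6052/0.2600
= 17.7122

17.7122


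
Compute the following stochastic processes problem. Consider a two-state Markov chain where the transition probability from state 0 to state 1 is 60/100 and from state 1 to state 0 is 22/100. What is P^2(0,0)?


Computing P^2 by matrix multiplication.
P = [[0.4000, 0.6000], [0.2200, 0.7800]]
After raising P to the power 2:
P^2(0,0) = 0.2920

0.2920


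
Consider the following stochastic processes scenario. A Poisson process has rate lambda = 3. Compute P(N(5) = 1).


P(N(t)=k) = (lambda*t)^k * exp(-lambda*t) / k!
lambda*t = 15
= 15^1 * exp(-15) / 1!
= 15 * 3.0590e-07 / 1
= 4.5885e-06

4.5885e-06


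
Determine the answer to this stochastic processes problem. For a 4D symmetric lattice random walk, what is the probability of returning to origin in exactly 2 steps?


P(return in 2 steps) = P(reverse first step) = 1/(2d)
= 1/8
= 0.1250

0.1250


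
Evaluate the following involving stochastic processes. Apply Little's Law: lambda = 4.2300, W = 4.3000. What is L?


Little's Law: L = lambda * W
= 4.2300 * 4.3000
= 18.1890

18.1890


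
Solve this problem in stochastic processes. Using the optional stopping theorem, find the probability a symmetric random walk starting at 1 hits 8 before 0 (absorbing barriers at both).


By optional stopping theorem: E(M at tau) = M(0) = 1
P(hit 8)*8 + P(hit 0)*0 = 1
P(hit 8) = (1 - 0)/(8 - 0) = 1/8 = 0.1250

0.1250


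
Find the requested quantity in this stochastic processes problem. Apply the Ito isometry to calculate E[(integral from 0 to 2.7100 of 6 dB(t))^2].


By Ito isometry: E[(int f dB)^2] = int f^2 dt
= 6^2 * 2.7100
= 36 * 2.7100 = 97.5600

97.5600


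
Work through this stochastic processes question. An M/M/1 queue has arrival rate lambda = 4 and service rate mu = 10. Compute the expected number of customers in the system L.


rho = 4/10 = 0.4000
L = rho/(1-rho)
= 0.4000/0.6000
= 0.6667

0.6667


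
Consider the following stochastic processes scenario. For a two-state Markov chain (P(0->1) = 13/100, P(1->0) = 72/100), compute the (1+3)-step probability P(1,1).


P^4 = P^1 * P^3
Computing via matrix multiplication of the transition matrix.
Entry (1,1) of P^4 = 0.1534

0.1534


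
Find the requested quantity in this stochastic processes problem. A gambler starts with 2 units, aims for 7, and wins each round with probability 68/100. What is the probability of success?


Gambler's ruin formula:
r = q/p = 0.3200/0.6800 = 0.4706
P(win) = (1 - r^i)/(1 - r^N)
= (1 - 0.4706^2)/(1 - 0.4706^7)
= 0.7825

0.7825


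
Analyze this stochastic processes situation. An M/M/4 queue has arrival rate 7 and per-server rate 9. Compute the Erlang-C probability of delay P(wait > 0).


a = lambda/mu = 0.7778
rho = a/c = 0.1944
Erlang-C formula applied:
C(c,a) = 0.0087

0.0087


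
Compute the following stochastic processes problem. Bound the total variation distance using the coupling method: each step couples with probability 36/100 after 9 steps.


TV distance bound <= (1-delta)^n
= (1 - 0.3600)^9
= 0.6400^9
= 0.0180

0.0180


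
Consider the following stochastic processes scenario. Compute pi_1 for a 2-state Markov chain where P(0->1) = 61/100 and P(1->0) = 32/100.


Stationary distribution: pi_0 = p10/(p01+p10), pi_1 = p01/(p01+p10)
p01 = 0.6100, p10 = 0.3200
pi_1 = 0.6559

0.6559


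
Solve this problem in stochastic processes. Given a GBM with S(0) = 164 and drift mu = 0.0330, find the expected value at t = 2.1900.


E[S(t)] = S(0) * exp(mu * t)
= 164 * exp(0.0330 * 2.1900)
= 164 * 1.0749
= 176.2911

176.2911


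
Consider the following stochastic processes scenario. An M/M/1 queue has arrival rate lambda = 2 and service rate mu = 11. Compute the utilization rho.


rho = lambda/mu
= 2/11
= 0.1818

0.1818


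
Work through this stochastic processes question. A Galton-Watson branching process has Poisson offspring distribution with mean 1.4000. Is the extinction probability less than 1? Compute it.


Since mu = 1.4000 > 1, extinction prob q < 1.
Solve s = exp(mu*(s-1)) iteratively.
q = 0.4890

0.4890


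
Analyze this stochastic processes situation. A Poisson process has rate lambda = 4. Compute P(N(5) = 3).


P(N(t)=k) = (lambda*t)^k * exp(-lambda*t) / k!
lambda*t = 20
= 20^3 * exp(-20) / 3!
= 8000 * 2.0612e-09 / 6
= 2.7482e-06

2.7482e-06


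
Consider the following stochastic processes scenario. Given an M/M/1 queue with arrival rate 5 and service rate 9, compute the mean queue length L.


rho = 5/9 = 0.5556
L = rho/(1-rho)
= 0.5556/0.4444
= 1.2500

1.2500


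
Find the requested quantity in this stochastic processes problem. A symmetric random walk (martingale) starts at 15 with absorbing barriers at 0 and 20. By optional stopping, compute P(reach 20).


By optional stopping theorem: E(M at tau) = M(0) = 15
P(hit 20)*20 + P(hit 0)*0 = 15
P(hit 20) = (15 - 0)/(20 - 0) = 3/4 = 0.7500

0.7500
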